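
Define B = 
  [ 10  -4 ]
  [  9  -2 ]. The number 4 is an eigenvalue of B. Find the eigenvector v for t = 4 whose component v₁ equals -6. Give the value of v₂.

B − 4I = [[6, -4], [9, -6]].
Solving (B − 4I)v = 0 gives the eigenspace spanned by (-6, -9).
With v₁ = -6, v = (-6, -9), so v₂ = -9.

-9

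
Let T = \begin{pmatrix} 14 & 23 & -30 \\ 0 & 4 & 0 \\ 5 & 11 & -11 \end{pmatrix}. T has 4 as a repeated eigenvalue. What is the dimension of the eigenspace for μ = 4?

T − 4I = [[10, 23, -30], [0, 0, 0], [5, 11, -15]].
This matrix has rank 2, so its null space has dimension 3 − 2 = 1.

1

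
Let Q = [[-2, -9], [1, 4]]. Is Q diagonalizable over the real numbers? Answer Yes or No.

No

Characteristic polynomial: p(μ) = μ^2 - 2μ + 1 = (μ - 1)^2.
μ = 1 has algebraic multiplicity 2; rank(Q − 1I) = 1, so geometric multiplicity = 1.
Geometric multiplicity < algebraic multiplicity, so Q is not diagonalizable.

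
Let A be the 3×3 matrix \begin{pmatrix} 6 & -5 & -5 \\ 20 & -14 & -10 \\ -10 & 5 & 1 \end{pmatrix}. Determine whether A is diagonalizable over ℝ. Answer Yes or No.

Yes

Characteristic polynomial: p(r) = r^3 + 7r^2 + 8r - 16 = (r - 1)(r + 4)^2.
r = -4 has algebraic multiplicity 2; rank(A + 4I) = 1, so geometric multiplicity = 2.
Every eigenvalue has geometric = algebraic multiplicity, so A is diagonalizable.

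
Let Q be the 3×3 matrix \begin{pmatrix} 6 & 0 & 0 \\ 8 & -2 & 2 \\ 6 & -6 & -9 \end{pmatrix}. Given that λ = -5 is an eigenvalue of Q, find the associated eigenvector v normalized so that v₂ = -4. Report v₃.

Q + 5I = [[11, 0, 0], [8, 3, 2], [6, -6, -4]].
Solving (Q + 5I)v = 0 gives the eigenspace spanned by (0, -4, 6).
With v₂ = -4, v = (0, -4, 6), so v₃ = 6.

6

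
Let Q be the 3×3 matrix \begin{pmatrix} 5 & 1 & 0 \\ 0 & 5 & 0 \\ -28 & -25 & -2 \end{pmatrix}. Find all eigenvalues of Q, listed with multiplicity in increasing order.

Characteristic polynomial: p(μ) = μ^3 - 8μ^2 + 5μ + 50 = (μ - 5)^2(μ + 2).
Roots (with multiplicity): -2, 5, 5.

-2, 5, 5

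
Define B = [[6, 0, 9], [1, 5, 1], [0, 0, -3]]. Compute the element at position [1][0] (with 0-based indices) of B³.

Characteristic polynomial: s^3 - 8s^2 - 3s + 90 = (s - 6)(s - 5)(s + 3), so the eigenvalues are -3, 5, 6.
s=5: eigenvector (0, 1, 0).
s=6: eigenvector (1, 1, 0).
s=-3: eigenvector (-1, 0, 1).
P = [[0, 1, -1], [1, 1, 0], [0, 0, 1]], D = diag(5, 6, -3), P⁻¹ = [[-1, 1, -1], [1, 0, 1], [0, 0, 1]].
B³ = P·diag(125, 216, -27)·P⁻¹ = [[216, 0, 243], [91, 125, 91], [0, 0, -27]].
The requested entry is 91.

91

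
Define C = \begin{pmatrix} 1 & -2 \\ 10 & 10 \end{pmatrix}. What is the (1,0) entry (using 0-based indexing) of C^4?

6710

Characteristic polynomial: t^2 - 11t + 30 = (t - 6)(t - 5), so the eigenvalues are 5, 6.
t=5: eigenvector (1, -2).
t=6: eigenvector (-2, 5).
P = [[1, -2], [-2, 5]], D = diag(5, 6), P⁻¹ = [[5, 2], [2, 1]].
C⁴ = P·diag(625, 1296)·P⁻¹ = [[-2059, -1342], [6710, 3980]].
The requested entry is 6710.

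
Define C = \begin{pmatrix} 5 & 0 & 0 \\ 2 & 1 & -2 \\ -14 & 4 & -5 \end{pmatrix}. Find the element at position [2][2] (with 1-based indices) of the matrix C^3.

25

Characteristic polynomial: s^3 - s^2 - 17s - 15 = (s - 5)(s + 1)(s + 3), so the eigenvalues are -3, -1, 5.
s=5: eigenvector (1, 1, -1).
s=-3: eigenvector (0, -1, -2).
s=-1: eigenvector (0, 1, 1).
P = [[1, 0, 0], [1, -1, 1], [-1, -2, 1]], D = diag(5, -3, -1), P⁻¹ = [[1, 0, 0], [-2, 1, -1], [-3, 2, -1]].
C³ = P·diag(125, -27, -1)·P⁻¹ = [[125, 0, 0], [74, 25, -26], [-230, 52, -53]].
The requested entry is 25.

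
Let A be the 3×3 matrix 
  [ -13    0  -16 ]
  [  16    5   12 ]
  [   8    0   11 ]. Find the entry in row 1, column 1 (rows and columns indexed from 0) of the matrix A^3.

Characteristic polynomial: r^3 - 3r^2 - 25r + 75 = (r - 5)(r - 3)(r + 5), so the eigenvalues are -5, 3, 5.
r=-5: eigenvector (2, -2, -1).
r=5: eigenvector (0, 1, 0).
r=3: eigenvector (-1, 2, 1).
P = [[2, 0, -1], [-2, 1, 2], [-1, 0, 1]], D = diag(-5, 5, 3), P⁻¹ = [[1, 0, 1], [0, 1, -2], [1, 0, 2]].
A³ = P·diag(-125, 125, 27)·P⁻¹ = [[-277, 0, -304], [304, 125, 108], [152, 0, 179]].
The requested entry is 125.

125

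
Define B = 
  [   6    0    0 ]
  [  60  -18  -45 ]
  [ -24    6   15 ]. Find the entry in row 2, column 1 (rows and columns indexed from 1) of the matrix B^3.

2160

Characteristic polynomial: λ^3 - 3λ^2 - 18λ = λ(λ - 6)(λ + 3), so the eigenvalues are -3, 0, 6.
λ=6: eigenvector (1, 10, -4).
λ=0: eigenvector (0, 5, -2).
λ=-3: eigenvector (0, 3, -1).
P = [[1, 0, 0], [10, 5, 3], [-4, -2, -1]], D = diag(6, 0, -3), P⁻¹ = [[1, 0, 0], [-2, -1, -3], [0, 2, 5]].
B³ = P·diag(216, 0, -27)·P⁻¹ = [[216, 0, 0], [2160, -162, -405], [-864, 54, 135]].
The requested entry is 2160.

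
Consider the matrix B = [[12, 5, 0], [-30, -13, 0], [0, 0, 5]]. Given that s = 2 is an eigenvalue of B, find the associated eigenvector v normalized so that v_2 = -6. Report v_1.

3

B − 2I = [[10, 5, 0], [-30, -15, 0], [0, 0, 3]].
Solving (B − 2I)v = 0 gives the eigenspace spanned by (3, -6, 0).
With v_2 = -6, v = (3, -6, 0), so v_1 = 3.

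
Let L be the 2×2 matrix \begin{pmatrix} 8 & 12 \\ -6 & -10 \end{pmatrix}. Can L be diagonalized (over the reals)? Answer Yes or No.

Characteristic polynomial: p(r) = r^2 + 2r - 8 = (r - 2)(r + 4).
All 2 eigenvalues are distinct, so L is diagonalizable.

Yes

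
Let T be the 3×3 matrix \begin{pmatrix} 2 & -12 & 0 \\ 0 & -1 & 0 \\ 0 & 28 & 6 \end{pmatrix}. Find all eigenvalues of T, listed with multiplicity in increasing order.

-1, 2, 6

Characteristic polynomial: p(λ) = λ^3 - 7λ^2 + 4λ + 12 = (λ - 6)(λ - 2)(λ + 1).
Roots (with multiplicity): -1, 2, 6.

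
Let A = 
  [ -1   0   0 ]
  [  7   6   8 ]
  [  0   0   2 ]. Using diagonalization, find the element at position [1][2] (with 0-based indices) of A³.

Characteristic polynomial: t^3 - 7t^2 + 4t + 12 = (t - 6)(t - 2)(t + 1), so the eigenvalues are -1, 2, 6.
t=-1: eigenvector (1, -1, 0).
t=6: eigenvector (0, 1, 0).
t=2: eigenvector (0, -2, 1).
P = [[1, 0, 0], [-1, 1, -2], [0, 0, 1]], D = diag(-1, 6, 2), P⁻¹ = [[1, 0, 0], [1, 1, 2], [0, 0, 1]].
A³ = P·diag(-1, 216, 8)·P⁻¹ = [[-1, 0, 0], [217, 216, 416], [0, 0, 8]].
The requested entry is 416.

416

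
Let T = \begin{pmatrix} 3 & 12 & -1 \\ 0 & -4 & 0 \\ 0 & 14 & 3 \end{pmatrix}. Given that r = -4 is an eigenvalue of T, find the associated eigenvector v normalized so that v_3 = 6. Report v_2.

T + 4I = [[7, 12, -1], [0, 0, 0], [0, 14, 7]].
Solving (T + 4I)v = 0 gives the eigenspace spanned by (6, -3, 6).
With v_3 = 6, v = (6, -3, 6), so v_2 = -3.

-3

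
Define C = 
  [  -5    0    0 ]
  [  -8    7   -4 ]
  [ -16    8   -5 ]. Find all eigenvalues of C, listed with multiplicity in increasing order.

-5, -1, 3

Characteristic polynomial: p(μ) = μ^3 + 3μ^2 - 13μ - 15 = (μ - 3)(μ + 1)(μ + 5).
Roots (with multiplicity): -5, -1, 3.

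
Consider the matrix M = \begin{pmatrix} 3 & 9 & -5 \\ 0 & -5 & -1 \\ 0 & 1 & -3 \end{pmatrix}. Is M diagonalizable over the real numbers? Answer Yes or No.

Characteristic polynomial: p(s) = s^3 + 5s^2 - 8s - 48 = (s - 3)(s + 4)^2.
s = -4 has algebraic multiplicity 2; rank(M + 4I) = 2, so geometric multiplicity = 1.
Geometric multiplicity < algebraic multiplicity, so M is not diagonalizable.

No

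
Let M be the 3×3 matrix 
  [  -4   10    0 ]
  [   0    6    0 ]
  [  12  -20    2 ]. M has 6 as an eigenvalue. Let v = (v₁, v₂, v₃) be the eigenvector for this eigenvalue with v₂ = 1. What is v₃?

-2

M − 6I = [[-10, 10, 0], [0, 0, 0], [12, -20, -4]].
Solving (M − 6I)v = 0 gives the eigenspace spanned by (1, 1, -2).
With v₂ = 1, v = (1, 1, -2), so v₃ = -2.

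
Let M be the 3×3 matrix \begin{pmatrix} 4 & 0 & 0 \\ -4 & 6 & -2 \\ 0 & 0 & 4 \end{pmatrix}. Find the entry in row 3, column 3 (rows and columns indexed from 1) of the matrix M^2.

16

Characteristic polynomial: μ^3 - 14μ^2 + 64μ - 96 = (μ - 6)(μ - 4)^2, so the eigenvalues are 4, 4, 6.
μ=4: eigenvector (1, 2, 0).
μ=6: eigenvector (0, 1, 0).
μ=4: eigenvector (0, 1, 1).
P = [[1, 0, 0], [2, 1, 1], [0, 0, 1]], D = diag(4, 6, 4), P⁻¹ = [[1, 0, 0], [-2, 1, -1], [0, 0, 1]].
M² = P·diag(16, 36, 16)·P⁻¹ = [[16, 0, 0], [-40, 36, -20], [0, 0, 16]].
The requested entry is 16.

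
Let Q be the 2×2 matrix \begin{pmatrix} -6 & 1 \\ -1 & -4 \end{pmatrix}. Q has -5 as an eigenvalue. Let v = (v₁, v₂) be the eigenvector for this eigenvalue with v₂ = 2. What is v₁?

Q + 5I = [[-1, 1], [-1, 1]].
Solving (Q + 5I)v = 0 gives the eigenspace spanned by (2, 2).
With v₂ = 2, v = (2, 2), so v₁ = 2.

2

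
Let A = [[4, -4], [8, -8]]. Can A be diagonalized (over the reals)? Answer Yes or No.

Characteristic polynomial: p(t) = t^2 + 4t = t(t + 4).
All 2 eigenvalues are distinct, so A is diagonalizable.

Yes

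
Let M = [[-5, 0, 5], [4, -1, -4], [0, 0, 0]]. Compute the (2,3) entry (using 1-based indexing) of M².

Characteristic polynomial: λ^3 + 6λ^2 + 5λ = λ(λ + 1)(λ + 5), so the eigenvalues are -5, -1, 0.
λ=-1: eigenvector (0, 1, 0).
λ=-5: eigenvector (-1, 1, 0).
λ=0: eigenvector (1, 0, 1).
P = [[0, -1, 1], [1, 1, 0], [0, 0, 1]], D = diag(-1, -5, 0), P⁻¹ = [[1, 1, -1], [-1, 0, 1], [0, 0, 1]].
M² = P·diag(1, 25, 0)·P⁻¹ = [[25, 0, -25], [-24, 1, 24], [0, 0, 0]].
The requested entry is 24.

24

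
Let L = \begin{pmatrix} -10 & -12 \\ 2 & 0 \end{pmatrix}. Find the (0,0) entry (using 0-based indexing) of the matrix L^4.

3376

Characteristic polynomial: μ^2 + 10μ + 24 = (μ + 4)(μ + 6), so the eigenvalues are -6, -4.
μ=-4: eigenvector (-2, 1).
μ=-6: eigenvector (3, -1).
P = [[-2, 3], [1, -1]], D = diag(-4, -6), P⁻¹ = [[1, 3], [1, 2]].
L⁴ = P·diag(256, 1296)·P⁻¹ = [[3376, 6240], [-1040, -1824]].
The requested entry is 3376.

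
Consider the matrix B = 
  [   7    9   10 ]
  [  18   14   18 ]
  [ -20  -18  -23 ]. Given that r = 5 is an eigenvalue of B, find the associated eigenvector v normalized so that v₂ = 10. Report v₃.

-10

B − 5I = [[2, 9, 10], [18, 9, 18], [-20, -18, -28]].
Solving (B − 5I)v = 0 gives the eigenspace spanned by (5, 10, -10).
With v₂ = 10, v = (5, 10, -10), so v₃ = -10.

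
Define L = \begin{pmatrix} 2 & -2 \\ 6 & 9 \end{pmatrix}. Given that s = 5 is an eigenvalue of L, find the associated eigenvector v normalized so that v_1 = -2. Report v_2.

3

L − 5I = [[-3, -2], [6, 4]].
Solving (L − 5I)v = 0 gives the eigenspace spanned by (-2, 3).
With v_1 = -2, v = (-2, 3), so v_2 = 3.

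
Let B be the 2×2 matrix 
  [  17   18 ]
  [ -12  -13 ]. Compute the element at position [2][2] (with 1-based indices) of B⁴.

-1247

Characteristic polynomial: r^2 - 4r - 5 = (r - 5)(r + 1), so the eigenvalues are -1, 5.
r=-1: eigenvector (1, -1).
r=5: eigenvector (3, -2).
P = [[1, 3], [-1, -2]], D = diag(-1, 5), P⁻¹ = [[-2, -3], [1, 1]].
B⁴ = P·diag(1, 625)·P⁻¹ = [[1873, 1872], [-1248, -1247]].
The requested entry is -1247.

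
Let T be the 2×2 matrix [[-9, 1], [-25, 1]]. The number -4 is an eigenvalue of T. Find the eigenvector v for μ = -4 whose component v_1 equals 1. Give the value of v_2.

T + 4I = [[-5, 1], [-25, 5]].
Solving (T + 4I)v = 0 gives the eigenspace spanned by (1, 5).
With v_1 = 1, v = (1, 5), so v_2 = 5.

5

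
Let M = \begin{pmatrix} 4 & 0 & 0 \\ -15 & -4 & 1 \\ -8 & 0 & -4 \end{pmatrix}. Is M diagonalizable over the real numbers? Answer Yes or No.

No

Characteristic polynomial: p(μ) = μ^3 + 4μ^2 - 16μ - 64 = (μ - 4)(μ + 4)^2.
μ = -4 has algebraic multiplicity 2; rank(M + 4I) = 2, so geometric multiplicity = 1.
Geometric multiplicity < algebraic multiplicity, so M is not diagonalizable.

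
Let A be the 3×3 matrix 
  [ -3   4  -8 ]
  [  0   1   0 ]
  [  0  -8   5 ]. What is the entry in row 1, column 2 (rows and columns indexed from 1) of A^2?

56

Characteristic polynomial: s^3 - 3s^2 - 13s + 15 = (s - 5)(s - 1)(s + 3), so the eigenvalues are -3, 1, 5.
s=-3: eigenvector (1, 0, 0).
s=1: eigenvector (-3, 1, 2).
s=5: eigenvector (-1, 0, 1).
P = [[1, -3, -1], [0, 1, 0], [0, 2, 1]], D = diag(-3, 1, 5), P⁻¹ = [[1, 1, 1], [0, 1, 0], [0, -2, 1]].
A² = P·diag(9, 1, 25)·P⁻¹ = [[9, 56, -16], [0, 1, 0], [0, -48, 25]].
The requested entry is 56.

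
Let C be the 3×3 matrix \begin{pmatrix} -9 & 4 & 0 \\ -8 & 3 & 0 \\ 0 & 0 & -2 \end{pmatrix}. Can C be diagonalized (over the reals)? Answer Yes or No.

Characteristic polynomial: p(r) = r^3 + 8r^2 + 17r + 10 = (r + 1)(r + 2)(r + 5).
All 3 eigenvalues are distinct, so C is diagonalizable.

Yes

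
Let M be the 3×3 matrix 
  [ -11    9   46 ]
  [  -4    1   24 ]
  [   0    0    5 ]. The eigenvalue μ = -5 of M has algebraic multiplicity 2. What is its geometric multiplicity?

1

M + 5I = [[-6, 9, 46], [-4, 6, 24], [0, 0, 10]].
This matrix has rank 2, so its null space has dimension 3 − 2 = 1.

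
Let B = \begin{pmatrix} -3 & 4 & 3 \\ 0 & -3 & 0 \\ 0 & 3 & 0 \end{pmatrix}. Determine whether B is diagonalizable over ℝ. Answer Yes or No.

No

Characteristic polynomial: p(r) = r^3 + 6r^2 + 9r = r(r + 3)^2.
r = -3 has algebraic multiplicity 2; rank(B + 3I) = 2, so geometric multiplicity = 1.
Geometric multiplicity < algebraic multiplicity, so B is not diagonalizable.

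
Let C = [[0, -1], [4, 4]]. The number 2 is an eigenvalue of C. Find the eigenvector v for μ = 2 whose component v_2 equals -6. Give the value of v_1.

C − 2I = [[-2, -1], [4, 2]].
Solving (C − 2I)v = 0 gives the eigenspace spanned by (3, -6).
With v_2 = -6, v = (3, -6), so v_1 = 3.

3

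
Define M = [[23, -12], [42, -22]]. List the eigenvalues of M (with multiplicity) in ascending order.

Characteristic polynomial: p(s) = s^2 - s - 2 = (s - 2)(s + 1).
Roots (with multiplicity): -1, 2.

-1, 2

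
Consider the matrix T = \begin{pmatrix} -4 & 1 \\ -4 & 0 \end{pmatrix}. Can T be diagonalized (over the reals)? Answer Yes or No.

Characteristic polynomial: p(μ) = μ^2 + 4μ + 4 = (μ + 2)^2.
μ = -2 has algebraic multiplicity 2; rank(T + 2I) = 1, so geometric multiplicity = 1.
Geometric multiplicity < algebraic multiplicity, so T is not diagonalizable.

No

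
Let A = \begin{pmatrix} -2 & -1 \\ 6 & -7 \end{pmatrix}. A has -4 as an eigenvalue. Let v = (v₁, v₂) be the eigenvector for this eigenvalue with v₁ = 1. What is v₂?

A + 4I = [[2, -1], [6, -3]].
Solving (A + 4I)v = 0 gives the eigenspace spanned by (1, 2).
With v₁ = 1, v = (1, 2), so v₂ = 2.

2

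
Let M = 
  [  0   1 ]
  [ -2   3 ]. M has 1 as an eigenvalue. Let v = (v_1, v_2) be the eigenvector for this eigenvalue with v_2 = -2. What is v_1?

M − 1I = [[-1, 1], [-2, 2]].
Solving (M − 1I)v = 0 gives the eigenspace spanned by (-2, -2).
With v_2 = -2, v = (-2, -2), so v_1 = -2.

-2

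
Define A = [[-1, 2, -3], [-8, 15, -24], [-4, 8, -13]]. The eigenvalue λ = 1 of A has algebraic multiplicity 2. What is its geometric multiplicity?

1

A − 1I = [[-2, 2, -3], [-8, 14, -24], [-4, 8, -14]].
This matrix has rank 2, so its null space has dimension 3 − 2 = 1.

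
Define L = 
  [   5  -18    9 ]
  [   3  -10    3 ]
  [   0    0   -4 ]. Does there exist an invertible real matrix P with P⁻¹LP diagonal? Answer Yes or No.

Characteristic polynomial: p(μ) = μ^3 + 9μ^2 + 24μ + 16 = (μ + 1)(μ + 4)^2.
μ = -4 has algebraic multiplicity 2; rank(L + 4I) = 1, so geometric multiplicity = 2.
Every eigenvalue has geometric = algebraic multiplicity, so L is diagonalizable.

Yes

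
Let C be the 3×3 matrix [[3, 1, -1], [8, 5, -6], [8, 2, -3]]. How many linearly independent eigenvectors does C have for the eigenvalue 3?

1

C − 3I = [[0, 1, -1], [8, 2, -6], [8, 2, -6]].
This matrix has rank 2, so its null space has dimension 3 − 2 = 1.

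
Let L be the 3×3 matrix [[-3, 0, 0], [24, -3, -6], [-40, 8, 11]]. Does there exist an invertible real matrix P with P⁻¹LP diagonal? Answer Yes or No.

Yes

Characteristic polynomial: p(r) = r^3 - 5r^2 - 9r + 45 = (r - 5)(r - 3)(r + 3).
All 3 eigenvalues are distinct, so L is diagonalizable.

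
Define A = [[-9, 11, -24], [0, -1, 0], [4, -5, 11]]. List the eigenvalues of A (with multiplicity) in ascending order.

Characteristic polynomial: p(s) = s^3 - s^2 - 5s - 3 = (s - 3)(s + 1)^2.
Roots (with multiplicity): -1, -1, 3.

-1, -1, 3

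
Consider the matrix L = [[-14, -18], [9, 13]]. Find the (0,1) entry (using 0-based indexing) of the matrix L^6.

Characteristic polynomial: t^2 + t - 20 = (t - 4)(t + 5), so the eigenvalues are -5, 4.
t=-5: eigenvector (-2, 1).
t=4: eigenvector (-1, 1).
P = [[-2, -1], [1, 1]], D = diag(-5, 4), P⁻¹ = [[-1, -1], [1, 2]].
L⁶ = P·diag(15625, 4096)·P⁻¹ = [[27154, 23058], [-11529, -7433]].
The requested entry is 23058.

23058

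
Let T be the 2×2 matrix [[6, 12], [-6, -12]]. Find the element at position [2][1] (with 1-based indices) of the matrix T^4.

1296

Characteristic polynomial: r^2 + 6r = r(r + 6), so the eigenvalues are -6, 0.
r=-6: eigenvector (-1, 1).
r=0: eigenvector (-2, 1).
P = [[-1, -2], [1, 1]], D = diag(-6, 0), P⁻¹ = [[1, 2], [-1, -1]].
T⁴ = P·diag(1296, 0)·P⁻¹ = [[-1296, -2592], [1296, 2592]].
The requested entry is 1296.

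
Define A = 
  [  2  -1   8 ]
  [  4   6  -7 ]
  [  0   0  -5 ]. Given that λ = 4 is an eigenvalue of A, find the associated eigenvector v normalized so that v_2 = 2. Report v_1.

-1

A − 4I = [[-2, -1, 8], [4, 2, -7], [0, 0, -9]].
Solving (A − 4I)v = 0 gives the eigenspace spanned by (-1, 2, 0).
With v_2 = 2, v = (-1, 2, 0), so v_1 = -1.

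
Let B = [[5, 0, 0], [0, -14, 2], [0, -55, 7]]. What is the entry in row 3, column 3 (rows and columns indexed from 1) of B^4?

Characteristic polynomial: μ^3 + 2μ^2 - 23μ - 60 = (μ - 5)(μ + 3)(μ + 4), so the eigenvalues are -4, -3, 5.
μ=5: eigenvector (1, 0, 0).
μ=-4: eigenvector (0, 1, 5).
μ=-3: eigenvector (0, 2, 11).
P = [[1, 0, 0], [0, 1, 2], [0, 5, 11]], D = diag(5, -4, -3), P⁻¹ = [[1, 0, 0], [0, 11, -2], [0, -5, 1]].
B⁴ = P·diag(625, 256, 81)·P⁻¹ = [[625, 0, 0], [0, 2006, -350], [0, 9625, -1669]].
The requested entry is -1669.

-1669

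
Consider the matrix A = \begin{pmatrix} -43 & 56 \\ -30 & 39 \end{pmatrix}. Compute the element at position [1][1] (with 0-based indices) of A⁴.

Characteristic polynomial: t^2 + 4t + 3 = (t + 1)(t + 3), so the eigenvalues are -3, -1.
t=-3: eigenvector (-7, -5).
t=-1: eigenvector (4, 3).
P = [[-7, 4], [-5, 3]], D = diag(-3, -1), P⁻¹ = [[-3, 4], [-5, 7]].
A⁴ = P·diag(81, 1)·P⁻¹ = [[1681, -2240], [1200, -1599]].
The requested entry is -1599.

-1599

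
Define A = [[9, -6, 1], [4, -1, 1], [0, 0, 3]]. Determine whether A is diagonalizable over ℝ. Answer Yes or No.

No

Characteristic polynomial: p(λ) = λ^3 - 11λ^2 + 39λ - 45 = (λ - 5)(λ - 3)^2.
λ = 3 has algebraic multiplicity 2; rank(A − 3I) = 2, so geometric multiplicity = 1.
Geometric multiplicity < algebraic multiplicity, so A is not diagonalizable.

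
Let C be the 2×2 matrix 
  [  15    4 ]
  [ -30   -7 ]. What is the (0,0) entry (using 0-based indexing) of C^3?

Characteristic polynomial: s^2 - 8s + 15 = (s - 5)(s - 3), so the eigenvalues are 3, 5.
s=3: eigenvector (1, -3).
s=5: eigenvector (2, -5).
P = [[1, 2], [-3, -5]], D = diag(3, 5), P⁻¹ = [[-5, -2], [3, 1]].
C³ = P·diag(27, 125)·P⁻¹ = [[615, 196], [-1470, -463]].
The requested entry is 615.

615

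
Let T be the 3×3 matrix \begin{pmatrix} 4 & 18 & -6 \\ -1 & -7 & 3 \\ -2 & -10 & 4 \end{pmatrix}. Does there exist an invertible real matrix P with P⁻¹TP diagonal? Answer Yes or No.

Characteristic polynomial: p(r) = r^3 - r^2 - 4r + 4 = (r - 2)(r - 1)(r + 2).
All 3 eigenvalues are distinct, so T is diagonalizable.

Yes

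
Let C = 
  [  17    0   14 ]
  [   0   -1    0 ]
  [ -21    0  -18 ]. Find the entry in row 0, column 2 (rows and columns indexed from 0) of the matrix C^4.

-350

Characteristic polynomial: s^3 + 2s^2 - 11s - 12 = (s - 3)(s + 1)(s + 4), so the eigenvalues are -4, -1, 3.
s=3: eigenvector (1, 0, -1).
s=-1: eigenvector (0, 1, 0).
s=-4: eigenvector (-2, 0, 3).
P = [[1, 0, -2], [0, 1, 0], [-1, 0, 3]], D = diag(3, -1, -4), P⁻¹ = [[3, 0, 2], [0, 1, 0], [1, 0, 1]].
C⁴ = P·diag(81, 1, 256)·P⁻¹ = [[-269, 0, -350], [0, 1, 0], [525, 0, 606]].
The requested entry is -350.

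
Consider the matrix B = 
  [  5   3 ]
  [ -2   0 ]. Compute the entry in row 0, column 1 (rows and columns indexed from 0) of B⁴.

195

Characteristic polynomial: s^2 - 5s + 6 = (s - 3)(s - 2), so the eigenvalues are 2, 3.
s=3: eigenvector (3, -2).
s=2: eigenvector (-1, 1).
P = [[3, -1], [-2, 1]], D = diag(3, 2), P⁻¹ = [[1, 1], [2, 3]].
B⁴ = P·diag(81, 16)·P⁻¹ = [[211, 195], [-130, -114]].
The requested entry is 195.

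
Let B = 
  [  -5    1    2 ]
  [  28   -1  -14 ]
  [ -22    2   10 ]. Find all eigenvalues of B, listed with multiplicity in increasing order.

-1, -1, 6

Characteristic polynomial: p(r) = r^3 - 4r^2 - 11r - 6 = (r - 6)(r + 1)^2.
Roots (with multiplicity): -1, -1, 6.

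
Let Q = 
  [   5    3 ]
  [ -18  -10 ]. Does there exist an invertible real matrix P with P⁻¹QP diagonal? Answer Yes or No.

Yes

Characteristic polynomial: p(μ) = μ^2 + 5μ + 4 = (μ + 1)(μ + 4).
All 2 eigenvalues are distinct, so Q is diagonalizable.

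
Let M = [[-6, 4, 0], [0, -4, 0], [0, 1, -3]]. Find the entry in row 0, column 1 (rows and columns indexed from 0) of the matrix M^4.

Characteristic polynomial: t^3 + 13t^2 + 54t + 72 = (t + 3)(t + 4)(t + 6), so the eigenvalues are -6, -4, -3.
t=-4: eigenvector (2, 1, -1).
t=-6: eigenvector (1, 0, 0).
t=-3: eigenvector (0, 0, 1).
P = [[2, 1, 0], [1, 0, 0], [-1, 0, 1]], D = diag(-4, -6, -3), P⁻¹ = [[0, 1, 0], [1, -2, 0], [0, 1, 1]].
M⁴ = P·diag(256, 1296, 81)·P⁻¹ = [[1296, -2080, 0], [0, 256, 0], [0, -175, 81]].
The requested entry is -2080.

-2080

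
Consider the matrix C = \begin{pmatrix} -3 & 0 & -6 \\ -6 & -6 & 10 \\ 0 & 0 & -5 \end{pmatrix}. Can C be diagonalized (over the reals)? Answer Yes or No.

Characteristic polynomial: p(s) = s^3 + 14s^2 + 63s + 90 = (s + 3)(s + 5)(s + 6).
All 3 eigenvalues are distinct, so C is diagonalizable.

Yes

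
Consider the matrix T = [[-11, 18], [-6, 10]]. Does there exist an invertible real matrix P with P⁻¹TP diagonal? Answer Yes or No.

Yes

Characteristic polynomial: p(s) = s^2 + s - 2 = (s - 1)(s + 2).
All 2 eigenvalues are distinct, so T is diagonalizable.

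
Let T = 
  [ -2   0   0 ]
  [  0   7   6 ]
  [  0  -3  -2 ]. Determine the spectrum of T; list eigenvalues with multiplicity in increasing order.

-2, 1, 4

Characteristic polynomial: p(s) = s^3 - 3s^2 - 6s + 8 = (s - 4)(s - 1)(s + 2).
Roots (with multiplicity): -2, 1, 4.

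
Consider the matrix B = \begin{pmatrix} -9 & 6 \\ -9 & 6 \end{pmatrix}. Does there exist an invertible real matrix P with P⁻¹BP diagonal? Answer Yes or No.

Yes

Characteristic polynomial: p(λ) = λ^2 + 3λ = λ(λ + 3).
All 2 eigenvalues are distinct, so B is diagonalizable.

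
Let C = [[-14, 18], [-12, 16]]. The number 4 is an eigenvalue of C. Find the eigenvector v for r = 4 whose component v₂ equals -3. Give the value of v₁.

-3

C − 4I = [[-18, 18], [-12, 12]].
Solving (C − 4I)v = 0 gives the eigenspace spanned by (-3, -3).
With v₂ = -3, v = (-3, -3), so v₁ = -3.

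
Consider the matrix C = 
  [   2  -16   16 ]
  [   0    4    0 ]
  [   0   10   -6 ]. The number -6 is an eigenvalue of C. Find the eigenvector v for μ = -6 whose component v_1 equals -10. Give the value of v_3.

C + 6I = [[8, -16, 16], [0, 10, 0], [0, 10, 0]].
Solving (C + 6I)v = 0 gives the eigenspace spanned by (-10, 0, 5).
With v_1 = -10, v = (-10, 0, 5), so v_3 = 5.

5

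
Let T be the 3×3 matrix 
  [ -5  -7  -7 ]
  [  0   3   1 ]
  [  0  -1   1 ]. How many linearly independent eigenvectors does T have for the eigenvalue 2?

1

T − 2I = [[-7, -7, -7], [0, 1, 1], [0, -1, -1]].
This matrix has rank 2, so its null space has dimension 3 − 2 = 1.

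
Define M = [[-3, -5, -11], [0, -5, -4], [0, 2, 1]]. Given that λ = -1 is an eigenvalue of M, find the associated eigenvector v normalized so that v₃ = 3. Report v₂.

-3

M + 1I = [[-2, -5, -11], [0, -4, -4], [0, 2, 2]].
Solving (M + 1I)v = 0 gives the eigenspace spanned by (-9, -3, 3).
With v₃ = 3, v = (-9, -3, 3), so v₂ = -3.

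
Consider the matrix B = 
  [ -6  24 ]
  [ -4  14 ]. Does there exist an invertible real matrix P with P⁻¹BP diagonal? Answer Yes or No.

Yes

Characteristic polynomial: p(r) = r^2 - 8r + 12 = (r - 6)(r - 2).
All 2 eigenvalues are distinct, so B is diagonalizable.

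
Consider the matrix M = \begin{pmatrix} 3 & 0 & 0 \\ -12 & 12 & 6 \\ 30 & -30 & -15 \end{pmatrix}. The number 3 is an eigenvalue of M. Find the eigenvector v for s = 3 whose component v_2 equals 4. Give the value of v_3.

M − 3I = [[0, 0, 0], [-12, 9, 6], [30, -30, -18]].
Solving (M − 3I)v = 0 gives the eigenspace spanned by (-2, 4, -10).
With v_2 = 4, v = (-2, 4, -10), so v_3 = -10.

-10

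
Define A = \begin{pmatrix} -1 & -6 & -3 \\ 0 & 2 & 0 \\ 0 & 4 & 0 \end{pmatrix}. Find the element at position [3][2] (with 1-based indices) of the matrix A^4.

32

Characteristic polynomial: r^3 - r^2 - 2r = r(r - 2)(r + 1), so the eigenvalues are -1, 0, 2.
r=0: eigenvector (-3, 0, 1).
r=2: eigenvector (-4, 1, 2).
r=-1: eigenvector (1, 0, 0).
P = [[-3, -4, 1], [0, 1, 0], [1, 2, 0]], D = diag(0, 2, -1), P⁻¹ = [[0, -2, 1], [0, 1, 0], [1, -2, 3]].
A⁴ = P·diag(0, 16, 1)·P⁻¹ = [[1, -66, 3], [0, 16, 0], [0, 32, 0]].
The requested entry is 32.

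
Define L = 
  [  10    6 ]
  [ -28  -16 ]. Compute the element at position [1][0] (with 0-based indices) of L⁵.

Characteristic polynomial: μ^2 + 6μ + 8 = (μ + 2)(μ + 4), so the eigenvalues are -4, -2.
μ=-4: eigenvector (-3, 7).
μ=-2: eigenvector (1, -2).
P = [[-3, 1], [7, -2]], D = diag(-4, -2), P⁻¹ = [[2, 1], [7, 3]].
L⁵ = P·diag(-1024, -32)·P⁻¹ = [[5920, 2976], [-13888, -6976]].
The requested entry is -13888.

-13888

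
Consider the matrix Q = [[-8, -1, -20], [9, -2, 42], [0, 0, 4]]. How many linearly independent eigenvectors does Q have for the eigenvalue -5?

1

Q + 5I = [[-3, -1, -20], [9, 3, 42], [0, 0, 9]].
This matrix has rank 2, so its null space has dimension 3 − 2 = 1.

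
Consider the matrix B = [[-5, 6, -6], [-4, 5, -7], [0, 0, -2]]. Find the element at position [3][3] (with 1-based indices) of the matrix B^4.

16

Characteristic polynomial: μ^3 + 2μ^2 - μ - 2 = (μ - 1)(μ + 1)(μ + 2), so the eigenvalues are -2, -1, 1.
μ=-1: eigenvector (3, 2, 0).
μ=1: eigenvector (1, 1, 0).
μ=-2: eigenvector (0, 1, 1).
P = [[3, 1, 0], [2, 1, 1], [0, 0, 1]], D = diag(-1, 1, -2), P⁻¹ = [[1, -1, 1], [-2, 3, -3], [0, 0, 1]].
B⁴ = P·diag(1, 1, 16)·P⁻¹ = [[1, 0, 0], [0, 1, 15], [0, 0, 16]].
The requested entry is 16.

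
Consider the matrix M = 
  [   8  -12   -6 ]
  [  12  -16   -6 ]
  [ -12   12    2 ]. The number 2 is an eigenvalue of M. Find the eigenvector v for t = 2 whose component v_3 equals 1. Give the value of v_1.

-1

M − 2I = [[6, -12, -6], [12, -18, -6], [-12, 12, 0]].
Solving (M − 2I)v = 0 gives the eigenspace spanned by (-1, -1, 1).
With v_3 = 1, v = (-1, -1, 1), so v_1 = -1.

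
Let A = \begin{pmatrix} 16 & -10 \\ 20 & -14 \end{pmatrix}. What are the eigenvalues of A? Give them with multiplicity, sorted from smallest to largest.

Characteristic polynomial: p(t) = t^2 - 2t - 24 = (t - 6)(t + 4).
Roots (with multiplicity): -4, 6.

-4, 6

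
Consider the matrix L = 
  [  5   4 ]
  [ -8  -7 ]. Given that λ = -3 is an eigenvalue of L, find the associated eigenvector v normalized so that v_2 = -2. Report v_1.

1

L + 3I = [[8, 4], [-8, -4]].
Solving (L + 3I)v = 0 gives the eigenspace spanned by (1, -2).
With v_2 = -2, v = (1, -2), so v_1 = 1.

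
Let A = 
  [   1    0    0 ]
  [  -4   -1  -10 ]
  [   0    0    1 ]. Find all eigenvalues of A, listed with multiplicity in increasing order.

-1, 1, 1

Characteristic polynomial: p(μ) = μ^3 - μ^2 - μ + 1 = (μ - 1)^2(μ + 1).
Roots (with multiplicity): -1, 1, 1.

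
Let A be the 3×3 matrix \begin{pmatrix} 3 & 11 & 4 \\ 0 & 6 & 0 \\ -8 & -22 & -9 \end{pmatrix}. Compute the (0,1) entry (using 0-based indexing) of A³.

341

Characteristic polynomial: r^3 - 31r - 30 = (r - 6)(r + 1)(r + 5), so the eigenvalues are -5, -1, 6.
r=-5: eigenvector (1, 0, -2).
r=6: eigenvector (1, 1, -2).
r=-1: eigenvector (1, 0, -1).
P = [[1, 1, 1], [0, 1, 0], [-2, -2, -1]], D = diag(-5, 6, -1), P⁻¹ = [[-1, -1, -1], [0, 1, 0], [2, 0, 1]].
A³ = P·diag(-125, 216, -1)·P⁻¹ = [[123, 341, 124], [0, 216, 0], [-248, -682, -249]].
The requested entry is 341.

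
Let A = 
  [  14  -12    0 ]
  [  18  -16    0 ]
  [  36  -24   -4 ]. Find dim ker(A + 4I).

2

A + 4I = [[18, -12, 0], [18, -12, 0], [36, -24, 0]].
This matrix has rank 1, so its null space has dimension 3 − 1 = 2.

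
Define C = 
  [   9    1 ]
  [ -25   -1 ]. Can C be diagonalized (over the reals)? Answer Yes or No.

Characteristic polynomial: p(s) = s^2 - 8s + 16 = (s - 4)^2.
s = 4 has algebraic multiplicity 2; rank(C − 4I) = 1, so geometric multiplicity = 1.
Geometric multiplicity < algebraic multiplicity, so C is not diagonalizable.

No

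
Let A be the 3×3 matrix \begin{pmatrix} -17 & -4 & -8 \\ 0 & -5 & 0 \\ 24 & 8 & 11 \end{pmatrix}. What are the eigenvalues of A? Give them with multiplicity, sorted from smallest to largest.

-5, -5, -1

Characteristic polynomial: p(λ) = λ^3 + 11λ^2 + 35λ + 25 = (λ + 1)(λ + 5)^2.
Roots (with multiplicity): -5, -5, -1.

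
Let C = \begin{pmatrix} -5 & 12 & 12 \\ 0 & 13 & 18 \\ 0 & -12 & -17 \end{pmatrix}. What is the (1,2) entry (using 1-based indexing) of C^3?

Characteristic polynomial: μ^3 + 9μ^2 + 15μ - 25 = (μ - 1)(μ + 5)^2, so the eigenvalues are -5, -5, 1.
μ=-5: eigenvector (-1, -1, 1).
μ=1: eigenvector (2, 3, -2).
μ=-5: eigenvector (-1, -2, 2).
P = [[-1, 2, -1], [-1, 3, -2], [1, -2, 2]], D = diag(-5, 1, -5), P⁻¹ = [[-2, 2, 1], [0, 1, 1], [1, 0, 1]].
C³ = P·diag(-125, 1, -125)·P⁻¹ = [[-125, 252, 252], [0, 253, 378], [0, -252, -377]].
The requested entry is 252.

252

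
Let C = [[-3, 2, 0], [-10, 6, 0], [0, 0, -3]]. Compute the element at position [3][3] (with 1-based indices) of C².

9

Characteristic polynomial: r^3 - 7r + 6 = (r - 2)(r - 1)(r + 3), so the eigenvalues are -3, 1, 2.
r=1: eigenvector (1, 2, 0).
r=-3: eigenvector (0, 0, 1).
r=2: eigenvector (2, 5, 0).
P = [[1, 0, 2], [2, 0, 5], [0, 1, 0]], D = diag(1, -3, 2), P⁻¹ = [[5, -2, 0], [0, 0, 1], [-2, 1, 0]].
C² = P·diag(1, 9, 4)·P⁻¹ = [[-11, 6, 0], [-30, 16, 0], [0, 0, 9]].
The requested entry is 9.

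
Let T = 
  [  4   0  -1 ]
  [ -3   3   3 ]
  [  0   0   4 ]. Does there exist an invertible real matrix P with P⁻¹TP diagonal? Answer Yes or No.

No

Characteristic polynomial: p(r) = r^3 - 11r^2 + 40r - 48 = (r - 4)^2(r - 3).
r = 4 has algebraic multiplicity 2; rank(T − 4I) = 2, so geometric multiplicity = 1.
Geometric multiplicity < algebraic multiplicity, so T is not diagonalizable.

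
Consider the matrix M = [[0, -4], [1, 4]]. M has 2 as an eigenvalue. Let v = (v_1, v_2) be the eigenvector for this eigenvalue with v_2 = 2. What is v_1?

M − 2I = [[-2, -4], [1, 2]].
Solving (M − 2I)v = 0 gives the eigenspace spanned by (-4, 2).
With v_2 = 2, v = (-4, 2), so v_1 = -4.

-4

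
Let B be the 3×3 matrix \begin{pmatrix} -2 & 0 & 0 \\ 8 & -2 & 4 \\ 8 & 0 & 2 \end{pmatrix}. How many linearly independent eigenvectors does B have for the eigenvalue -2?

2

B + 2I = [[0, 0, 0], [8, 0, 4], [8, 0, 4]].
This matrix has rank 1, so its null space has dimension 3 − 1 = 2.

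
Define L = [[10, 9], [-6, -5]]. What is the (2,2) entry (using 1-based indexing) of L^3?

Characteristic polynomial: r^2 - 5r + 4 = (r - 4)(r - 1), so the eigenvalues are 1, 4.
r=4: eigenvector (3, -2).
r=1: eigenvector (1, -1).
P = [[3, 1], [-2, -1]], D = diag(4, 1), P⁻¹ = [[1, 1], [-2, -3]].
L³ = P·diag(64, 1)·P⁻¹ = [[190, 189], [-126, -125]].
The requested entry is -125.

-125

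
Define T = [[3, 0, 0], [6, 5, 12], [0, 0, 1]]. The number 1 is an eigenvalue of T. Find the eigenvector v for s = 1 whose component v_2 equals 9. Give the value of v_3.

T − 1I = [[2, 0, 0], [6, 4, 12], [0, 0, 0]].
Solving (T − 1I)v = 0 gives the eigenspace spanned by (0, 9, -3).
With v_2 = 9, v = (0, 9, -3), so v_3 = -3.

-3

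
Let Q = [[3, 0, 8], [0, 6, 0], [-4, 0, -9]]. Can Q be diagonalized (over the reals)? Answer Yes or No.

Characteristic polynomial: p(s) = s^3 - 31s - 30 = (s - 6)(s + 1)(s + 5).
All 3 eigenvalues are distinct, so Q is diagonalizable.

Yes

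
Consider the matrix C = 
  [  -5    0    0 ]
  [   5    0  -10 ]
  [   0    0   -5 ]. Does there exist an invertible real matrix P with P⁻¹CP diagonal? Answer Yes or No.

Characteristic polynomial: p(r) = r^3 + 10r^2 + 25r = r(r + 5)^2.
r = -5 has algebraic multiplicity 2; rank(C + 5I) = 1, so geometric multiplicity = 2.
Every eigenvalue has geometric = algebraic multiplicity, so C is diagonalizable.

Yes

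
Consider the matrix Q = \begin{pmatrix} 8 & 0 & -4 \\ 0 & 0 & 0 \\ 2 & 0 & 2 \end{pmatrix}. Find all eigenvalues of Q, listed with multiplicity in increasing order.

Characteristic polynomial: p(s) = s^3 - 10s^2 + 24s = s(s - 6)(s - 4).
Roots (with multiplicity): 0, 4, 6.

0, 4, 6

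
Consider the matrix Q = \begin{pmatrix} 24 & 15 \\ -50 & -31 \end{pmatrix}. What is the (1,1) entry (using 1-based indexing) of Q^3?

1074

Characteristic polynomial: r^2 + 7r + 6 = (r + 1)(r + 6), so the eigenvalues are -6, -1.
r=-6: eigenvector (1, -2).
r=-1: eigenvector (3, -5).
P = [[1, 3], [-2, -5]], D = diag(-6, -1), P⁻¹ = [[-5, -3], [2, 1]].
Q³ = P·diag(-216, -1)·P⁻¹ = [[1074, 645], [-2150, -1291]].
The requested entry is 1074.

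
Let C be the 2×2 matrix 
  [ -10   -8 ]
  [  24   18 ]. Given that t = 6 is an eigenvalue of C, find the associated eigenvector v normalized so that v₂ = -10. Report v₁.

5

C − 6I = [[-16, -8], [24, 12]].
Solving (C − 6I)v = 0 gives the eigenspace spanned by (5, -10).
With v₂ = -10, v = (5, -10), so v₁ = 5.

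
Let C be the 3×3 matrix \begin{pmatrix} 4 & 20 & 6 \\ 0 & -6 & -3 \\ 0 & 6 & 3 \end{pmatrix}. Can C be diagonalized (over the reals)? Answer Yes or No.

Yes

Characteristic polynomial: p(λ) = λ^3 - λ^2 - 12λ = λ(λ - 4)(λ + 3).
All 3 eigenvalues are distinct, so C is diagonalizable.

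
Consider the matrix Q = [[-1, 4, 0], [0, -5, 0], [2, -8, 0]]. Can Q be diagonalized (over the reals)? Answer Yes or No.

Yes

Characteristic polynomial: p(r) = r^3 + 6r^2 + 5r = r(r + 1)(r + 5).
All 3 eigenvalues are distinct, so Q is diagonalizable.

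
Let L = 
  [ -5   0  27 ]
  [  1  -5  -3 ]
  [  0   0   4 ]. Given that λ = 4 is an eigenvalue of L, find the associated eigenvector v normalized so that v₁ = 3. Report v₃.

1

L − 4I = [[-9, 0, 27], [1, -9, -3], [0, 0, 0]].
Solving (L − 4I)v = 0 gives the eigenspace spanned by (3, 0, 1).
With v₁ = 3, v = (3, 0, 1), so v₃ = 1.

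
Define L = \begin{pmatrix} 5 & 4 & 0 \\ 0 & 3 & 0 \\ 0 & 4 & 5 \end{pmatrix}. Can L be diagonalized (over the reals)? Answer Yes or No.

Yes

Characteristic polynomial: p(λ) = λ^3 - 13λ^2 + 55λ - 75 = (λ - 5)^2(λ - 3).
λ = 5 has algebraic multiplicity 2; rank(L − 5I) = 1, so geometric multiplicity = 2.
Every eigenvalue has geometric = algebraic multiplicity, so L is diagonalizable.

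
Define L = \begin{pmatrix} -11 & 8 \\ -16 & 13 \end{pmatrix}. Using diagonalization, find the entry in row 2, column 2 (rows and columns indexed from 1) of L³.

Characteristic polynomial: μ^2 - 2μ - 15 = (μ - 5)(μ + 3), so the eigenvalues are -3, 5.
μ=5: eigenvector (1, 2).
μ=-3: eigenvector (-1, -1).
P = [[1, -1], [2, -1]], D = diag(5, -3), P⁻¹ = [[-1, 1], [-2, 1]].
L³ = P·diag(125, -27)·P⁻¹ = [[-179, 152], [-304, 277]].
The requested entry is 277.

277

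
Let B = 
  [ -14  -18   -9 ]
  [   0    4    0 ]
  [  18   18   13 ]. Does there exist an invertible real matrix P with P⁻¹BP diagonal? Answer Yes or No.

Characteristic polynomial: p(λ) = λ^3 - 3λ^2 - 24λ + 80 = (λ - 4)^2(λ + 5).
λ = 4 has algebraic multiplicity 2; rank(B − 4I) = 1, so geometric multiplicity = 2.
Every eigenvalue has geometric = algebraic multiplicity, so B is diagonalizable.

Yes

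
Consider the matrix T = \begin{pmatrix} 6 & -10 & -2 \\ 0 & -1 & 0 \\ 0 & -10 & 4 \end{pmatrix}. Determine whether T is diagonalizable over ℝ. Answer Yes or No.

Yes

Characteristic polynomial: p(s) = s^3 - 9s^2 + 14s + 24 = (s - 6)(s - 4)(s + 1).
All 3 eigenvalues are distinct, so T is diagonalizable.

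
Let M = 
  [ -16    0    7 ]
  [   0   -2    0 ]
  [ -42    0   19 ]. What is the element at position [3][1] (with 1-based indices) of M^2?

-126

Characteristic polynomial: λ^3 - λ^2 - 16λ - 20 = (λ - 5)(λ + 2)^2, so the eigenvalues are -2, -2, 5.
λ=-2: eigenvector (1, 0, 2).
λ=-2: eigenvector (2, 1, 4).
λ=5: eigenvector (1, 0, 3).
P = [[1, 2, 1], [0, 1, 0], [2, 4, 3]], D = diag(-2, -2, 5), P⁻¹ = [[3, -2, -1], [0, 1, 0], [-2, 0, 1]].
M² = P·diag(4, 4, 25)·P⁻¹ = [[-38, 0, 21], [0, 4, 0], [-126, 0, 67]].
The requested entry is -126.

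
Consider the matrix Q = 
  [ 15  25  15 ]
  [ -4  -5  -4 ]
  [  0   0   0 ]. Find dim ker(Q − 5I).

1

Q − 5I = [[10, 25, 15], [-4, -10, -4], [0, 0, -5]].
This matrix has rank 2, so its null space has dimension 3 − 2 = 1.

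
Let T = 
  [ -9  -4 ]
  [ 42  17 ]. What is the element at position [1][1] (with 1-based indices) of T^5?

-17049

Characteristic polynomial: μ^2 - 8μ + 15 = (μ - 5)(μ - 3), so the eigenvalues are 3, 5.
μ=5: eigenvector (-2, 7).
μ=3: eigenvector (1, -3).
P = [[-2, 1], [7, -3]], D = diag(5, 3), P⁻¹ = [[3, 1], [7, 2]].
T⁵ = P·diag(3125, 243)·P⁻¹ = [[-17049, -5764], [60522, 20417]].
The requested entry is -17049.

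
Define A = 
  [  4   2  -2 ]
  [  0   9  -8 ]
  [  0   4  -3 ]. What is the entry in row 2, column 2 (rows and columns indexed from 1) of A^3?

Characteristic polynomial: s^3 - 10s^2 + 29s - 20 = (s - 5)(s - 4)(s - 1), so the eigenvalues are 1, 4, 5.
s=4: eigenvector (1, 0, 0).
s=1: eigenvector (0, 1, 1).
s=5: eigenvector (-2, -2, -1).
P = [[1, 0, -2], [0, 1, -2], [0, 1, -1]], D = diag(4, 1, 5), P⁻¹ = [[1, -2, 2], [0, -1, 2], [0, -1, 1]].
A³ = P·diag(64, 1, 125)·P⁻¹ = [[64, 122, -122], [0, 249, -248], [0, 124, -123]].
The requested entry is 249.

249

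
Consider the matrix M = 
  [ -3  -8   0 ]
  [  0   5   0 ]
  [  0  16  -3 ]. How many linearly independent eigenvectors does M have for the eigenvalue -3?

2

M + 3I = [[0, -8, 0], [0, 8, 0], [0, 16, 0]].
This matrix has rank 1, so its null space has dimension 3 − 1 = 2.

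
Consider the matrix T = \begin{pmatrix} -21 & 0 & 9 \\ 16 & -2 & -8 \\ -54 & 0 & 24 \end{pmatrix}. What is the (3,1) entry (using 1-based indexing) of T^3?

Characteristic polynomial: μ^3 - μ^2 - 24μ - 36 = (μ - 6)(μ + 2)(μ + 3), so the eigenvalues are -3, -2, 6.
μ=6: eigenvector (1, -1, 3).
μ=-2: eigenvector (0, 1, 0).
μ=-3: eigenvector (-1, 0, -2).
P = [[1, 0, -1], [-1, 1, 0], [3, 0, -2]], D = diag(6, -2, -3), P⁻¹ = [[-2, 0, 1], [-2, 1, 1], [-3, 0, 1]].
T³ = P·diag(216, -8, -27)·P⁻¹ = [[-513, 0, 243], [448, -8, -224], [-1458, 0, 702]].
The requested entry is -1458.

-1458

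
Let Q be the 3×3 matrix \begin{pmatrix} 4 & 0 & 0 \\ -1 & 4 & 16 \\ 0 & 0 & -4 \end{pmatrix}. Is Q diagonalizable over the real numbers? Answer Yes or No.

Characteristic polynomial: p(t) = t^3 - 4t^2 - 16t + 64 = (t - 4)^2(t + 4).
t = 4 has algebraic multiplicity 2; rank(Q − 4I) = 2, so geometric multiplicity = 1.
Geometric multiplicity < algebraic multiplicity, so Q is not diagonalizable.

No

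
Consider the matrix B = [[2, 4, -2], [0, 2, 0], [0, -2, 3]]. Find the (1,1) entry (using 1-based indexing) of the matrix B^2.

4

Characteristic polynomial: s^3 - 7s^2 + 16s - 12 = (s - 3)(s - 2)^2, so the eigenvalues are 2, 2, 3.
s=2: eigenvector (5, -1, -2).
s=2: eigenvector (-4, 1, 2).
s=3: eigenvector (-2, 0, 1).
P = [[5, -4, -2], [-1, 1, 0], [-2, 2, 1]], D = diag(2, 2, 3), P⁻¹ = [[1, 0, 2], [1, 1, 2], [0, -2, 1]].
B² = P·diag(4, 4, 9)·P⁻¹ = [[4, 20, -10], [0, 4, 0], [0, -10, 9]].
The requested entry is 4.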